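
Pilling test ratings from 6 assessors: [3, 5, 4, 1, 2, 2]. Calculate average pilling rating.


Formula: Mean = sum / count
Sum = 3 + 5 + 4 + 1 + 2 + 2 = 17
Mean = 17 / 6 = 2.8

2.8


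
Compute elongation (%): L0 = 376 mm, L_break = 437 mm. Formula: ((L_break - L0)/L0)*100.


Formula: Elongation (%) = ((L_break - L0) / L0) * 100
Step 1: Extension = 437 - 376 = 61 mm
Step 2: Elongation = (61 / 376) * 100
Step 3: Elongation = 0.162234 * 100 = 16.2234% ≈ 16.2%

16.2%


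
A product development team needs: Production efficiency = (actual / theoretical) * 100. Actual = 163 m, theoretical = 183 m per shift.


Formula: Efficiency% = (Actual output / Theoretical output) * 100
Efficiency% = (163 / 183) * 100
Efficiency% = 0.89071 * 100 = 89.071% ≈ 89.1%

89.1%


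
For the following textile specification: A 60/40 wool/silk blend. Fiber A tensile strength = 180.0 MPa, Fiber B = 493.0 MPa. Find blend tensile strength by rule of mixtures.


Formula: Blend property = (fraction_A * property_A) + (fraction_B * property_B)
Step 1: Contribution A = 60/100 * 180.0 MPa = 108.0 MPa
Step 2: Contribution B = 40/100 * 493.0 MPa = 197.2 MPa
Step 3: Blend tensile strength = 108.0 + 197.2 = 305.2 MPa

305.2 MPa


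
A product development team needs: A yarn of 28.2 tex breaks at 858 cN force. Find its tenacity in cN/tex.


Formula: Tenacity = Breaking force / Linear density
Tenacity = 858 cN / 28.2 tex
Tenacity = 30.43 cN/tex

30.43 cN/tex


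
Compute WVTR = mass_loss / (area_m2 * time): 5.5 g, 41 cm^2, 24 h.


Formula: WVTR = mass_loss / (area * time)
Step 1: Convert area: 41 cm^2 = 0.0041 m^2
Step 2: WVTR = 5.5 g / (0.0041 m^2 * 24 h)
Step 3: WVTR = 5.5 / 0.0984 = 55.9 g/m^2/h

55.9 g/m^2/h


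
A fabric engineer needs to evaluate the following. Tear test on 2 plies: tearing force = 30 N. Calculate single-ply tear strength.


Formula: Per-ply strength = Total force / Number of plies
Per-ply = 30 N / 2
Per-ply = 15 N

15 N


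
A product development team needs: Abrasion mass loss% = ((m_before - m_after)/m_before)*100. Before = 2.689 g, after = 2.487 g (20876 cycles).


Formula: Mass loss% = ((m_before - m_after) / m_before) * 100
Step 1: Mass loss = 2.689 - 2.487 = 0.202 g
Step 2: Ratio = 0.202 / 2.689 = 0.0751209
Step 3: Mass loss% = 0.0751209 * 100 = 7.51209% ≈ 7.51%

7.51%


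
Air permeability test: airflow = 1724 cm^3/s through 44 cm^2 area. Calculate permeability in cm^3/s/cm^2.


Formula: Air Permeability = Airflow / Test Area
AP = 1724 cm^3/s / 44 cm^2
AP = 39.2 cm^3/s/cm^2

39.2 cm^3/s/cm^2


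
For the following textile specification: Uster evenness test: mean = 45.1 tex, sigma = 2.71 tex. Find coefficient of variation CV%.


Formula: CV% = (standard deviation / mean) * 100
Step 1: Ratio = 2.71 / 45.1 = 0.060089
Step 2: CV% = 0.060089 * 100 = 6.0089% ≈ 6.0%

6.0%


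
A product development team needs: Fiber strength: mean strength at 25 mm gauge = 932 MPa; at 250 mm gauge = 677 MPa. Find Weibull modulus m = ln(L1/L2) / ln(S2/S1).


Formula: m = ln(L1/L2) / ln(S2/S1)
Step 1: ln(L1/L2) = ln(25/250) = -2.30259
Step 2: S2/S1 = 677/932 = 0.72639
Step 3: ln(S2/S1) = ln(0.72639) = -0.31967
Step 4: m = -2.30259 / -0.31967 = 7.20

7.20 (Weibull m)


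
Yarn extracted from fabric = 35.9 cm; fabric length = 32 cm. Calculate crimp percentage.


Formula: Crimp% = ((L_yarn - L_fabric) / L_fabric) * 100
Step 1: Extension = 35.9 - 32 = 3.9 cm
Step 2: Crimp% = (3.9 / 32) * 100
Step 3: Crimp% = 0.121875 * 100 = 12.1875% ≈ 12.2%

12.2%


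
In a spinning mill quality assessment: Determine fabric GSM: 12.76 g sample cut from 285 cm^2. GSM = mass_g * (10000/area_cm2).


Formula: GSM = mass_g / area_m2
Step 1: Convert area: 285 cm^2 = 285 / 10000 = 0.0285 m^2
Step 2: GSM = 12.76 g / 0.0285 m^2 = 447.7 g/m^2

447.7 g/m^2


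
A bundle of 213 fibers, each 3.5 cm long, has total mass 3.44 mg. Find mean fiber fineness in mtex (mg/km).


Formula: fineness (mtex) = mass (mg) / total length (km) = (mass_mg / total_length_m) * 1000
Step 1: Convert fiber length: 3.5 cm = 0.035 m
Step 2: Total fiber length = 213 * 0.035 = 7.455 m
Step 3: Linear density = 3.44 mg / 7.455 m = 0.4614 mg/m
Step 4: fineness = 0.4614 * 1000 = 461.4 mtex

461.4 mtex


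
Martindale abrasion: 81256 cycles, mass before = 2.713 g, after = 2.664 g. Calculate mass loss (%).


Formula: Mass loss% = ((m_before - m_after) / m_before) * 100
Step 1: Mass loss = 2.713 - 2.664 = 0.049 g
Step 2: Ratio = 0.049 / 2.713 = 0.0180612
Step 3: Mass loss% = 0.0180612 * 100 = 1.80612% ≈ 1.81%

1.81%


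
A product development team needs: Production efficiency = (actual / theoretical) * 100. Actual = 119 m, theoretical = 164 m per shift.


Formula: Efficiency% = (Actual output / Theoretical output) * 100
Efficiency% = (119 / 164) * 100
Efficiency% = 0.72561 * 100 = 72.561% ≈ 72.6%

72.6%


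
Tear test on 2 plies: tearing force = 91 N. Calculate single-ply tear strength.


Formula: Per-ply strength = Total force / Number of plies
Per-ply = 91 N / 2
Per-ply = 45.5 N

45.5 N


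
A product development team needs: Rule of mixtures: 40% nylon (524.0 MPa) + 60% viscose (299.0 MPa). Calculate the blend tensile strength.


Formula: Blend property = (fraction_A * property_A) + (fraction_B * property_B)
Step 1: Contribution A = 40/100 * 524.0 MPa = 209.6 MPa
Step 2: Contribution B = 60/100 * 299.0 MPa = 179.4 MPa
Step 3: Blend tensile strength = 209.6 + 179.4 = 389.0 MPa

389.0 MPa


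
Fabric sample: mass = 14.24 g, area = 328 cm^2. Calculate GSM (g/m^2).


Formula: GSM = mass_g / area_m2
Step 1: Convert area: 328 cm^2 = 328 / 10000 = 0.0328 m^2
Step 2: GSM = 14.24 g / 0.0328 m^2 = 434.1 g/m^2

434.1 g/m^2


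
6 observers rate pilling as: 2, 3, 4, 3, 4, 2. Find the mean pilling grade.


Formula: Mean = sum / count
Sum = 2 + 3 + 4 + 3 + 4 + 2 = 18
Mean = 18 / 6 = 3.0

3.0


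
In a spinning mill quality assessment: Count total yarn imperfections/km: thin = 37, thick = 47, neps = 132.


Formula: Total = thin places + thick places + neps
Total = 37 + 47 + 132
Total = 216 imperfections/km

216 imperfections/km


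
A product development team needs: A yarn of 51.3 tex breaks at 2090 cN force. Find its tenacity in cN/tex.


Formula: Tenacity = Breaking force / Linear density
Tenacity = 2090 cN / 51.3 tex
Tenacity = 40.74 cN/tex

40.74 cN/tex


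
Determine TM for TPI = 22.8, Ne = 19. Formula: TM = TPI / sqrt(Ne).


Formula: TM = TPI / sqrt(Ne)
Step 1: sqrt(Ne) = sqrt(19) = 4.3589
Step 2: TM = 22.8 / 4.3589 = 5.23

5.23 TM


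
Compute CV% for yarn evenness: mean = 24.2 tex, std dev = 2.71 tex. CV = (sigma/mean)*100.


Formula: CV% = (standard deviation / mean) * 100
Step 1: Ratio = 2.71 / 24.2 = 0.111983
Step 2: CV% = 0.111983 * 100 = 11.1983% ≈ 11.2%

11.2%


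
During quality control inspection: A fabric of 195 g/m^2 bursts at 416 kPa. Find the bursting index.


Formula: Bursting Index = Bursting Strength / Fabric GSM
BI = 416 kPa / 195 g/m^2
BI = 2.133 kPa/(g/m^2)

2.133 kPa/(g/m^2)


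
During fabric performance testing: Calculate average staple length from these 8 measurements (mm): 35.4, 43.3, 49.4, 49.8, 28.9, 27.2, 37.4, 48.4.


Formula: Mean = sum of lengths / count
Sum = 35.4 + 43.3 + 49.4 + 49.8 + 28.9 + 27.2 + 37.4 + 48.4
Sum = 319.8 mm
Mean = 319.8 / 8 = 39.98 mm

39.98 mm


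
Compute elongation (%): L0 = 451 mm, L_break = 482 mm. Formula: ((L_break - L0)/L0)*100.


Formula: Elongation (%) = ((L_break - L0) / L0) * 100
Step 1: Extension = 482 - 451 = 31 mm
Step 2: Elongation = (31 / 451) * 100
Step 3: Elongation = 0.068736 * 100 = 6.8736% ≈ 6.9%

6.9%


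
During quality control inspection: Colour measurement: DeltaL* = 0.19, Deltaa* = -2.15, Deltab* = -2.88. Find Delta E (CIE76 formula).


Formula: Delta E = sqrt(dL*^2 + da*^2 + db*^2)
Step 1: dL*^2 = 0.19^2 = 0.0361
Step 2: da*^2 = (-2.15)^2 = 4.6225
Step 3: db*^2 = (-2.88)^2 = 8.2944
Step 4: Sum = 0.0361 + 4.6225 + 8.2944 = 12.953
Step 5: Delta E = sqrt(12.953) = 3.6

3.6 Delta E


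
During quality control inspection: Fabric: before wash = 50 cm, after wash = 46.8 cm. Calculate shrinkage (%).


Formula: Shrinkage% = ((L_before - L_after) / L_before) * 100
Step 1: Shrinkage = 50 - 46.8 = 3.2 cm
Step 2: Shrinkage% = (3.2 / 50) * 100
Step 3: Shrinkage% = 0.064 * 100 = 6.4%

6.4%


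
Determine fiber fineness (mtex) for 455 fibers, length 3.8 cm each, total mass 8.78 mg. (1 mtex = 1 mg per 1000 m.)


Formula: fineness (mtex) = mass (mg) / total length (km) = (mass_mg / total_length_m) * 1000
Step 1: Convert fiber length: 3.8 cm = 0.038 m
Step 2: Total fiber length = 455 * 0.038 = 17.29 m
Step 3: Linear density = 8.78 mg / 17.29 m = 0.5078 mg/m
Step 4: fineness = 0.5078 * 1000 = 507.8 mtex

507.8 mtex


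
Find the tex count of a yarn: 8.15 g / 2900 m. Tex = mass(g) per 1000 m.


Formula: Tex = (mass_g / length_m) * 1000
Substituting: Tex = (8.15 / 2900) * 1000
Intermediate: 8.15 / 2900 = 0.00281034 g/m
Tex = 0.00281034 * 1000 = 2.81 tex

2.81 tex


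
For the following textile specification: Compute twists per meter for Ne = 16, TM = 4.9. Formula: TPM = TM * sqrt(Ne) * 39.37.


Formula: TPM = TM * sqrt(Ne) * 39.37
Step 1: sqrt(Ne) = sqrt(16) = 4
Step 2: TM * sqrt(Ne) = 4.9 * 4 = 19.6
Step 3: TPM = 19.6 * 39.37 = 772 twists/m

772 twists/m


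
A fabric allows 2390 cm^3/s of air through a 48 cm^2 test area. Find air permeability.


Formula: Air Permeability = Airflow / Test Area
AP = 2390 cm^3/s / 48 cm^2
AP = 49.8 cm^3/s/cm^2

49.8 cm^3/s/cm^2


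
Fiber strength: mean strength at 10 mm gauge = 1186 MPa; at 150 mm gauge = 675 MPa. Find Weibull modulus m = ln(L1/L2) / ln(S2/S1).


Formula: m = ln(L1/L2) / ln(S2/S1)
Step 1: ln(L1/L2) = ln(10/150) = -2.70805
Step 2: S2/S1 = 675/1186 = 0.56914
Step 3: ln(S2/S1) = ln(0.56914) = -0.56363
Step 4: m = -2.70805 / -0.56363 = 4.80

4.80 (Weibull m)


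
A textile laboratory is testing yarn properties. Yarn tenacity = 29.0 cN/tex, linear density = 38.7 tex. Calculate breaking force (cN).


Formula: Breaking force = Tenacity * Linear density
F = 29.0 cN/tex * 38.7 tex
F = 1122.30 cN

1122.30 cN


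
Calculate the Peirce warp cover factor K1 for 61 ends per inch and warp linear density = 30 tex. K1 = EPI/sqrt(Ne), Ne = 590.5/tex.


Formula: K1 = EPI / sqrt(Ne), with Ne = 590.5 / tex_warp
Step 1: Ne = 590.5 / 30 = 19.683
Step 2: sqrt(Ne) = sqrt(19.683) = 4.4366
Step 3: K1 = 61 / 4.4366 = 13.7

13.7


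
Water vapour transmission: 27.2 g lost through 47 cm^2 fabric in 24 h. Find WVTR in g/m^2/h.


Formula: WVTR = mass_loss / (area * time)
Step 1: Convert area: 47 cm^2 = 0.0047 m^2
Step 2: WVTR = 27.2 g / (0.0047 m^2 * 24 h)
Step 3: WVTR = 27.2 / 0.1128 = 241.1 g/m^2/h

241.1 g/m^2/h


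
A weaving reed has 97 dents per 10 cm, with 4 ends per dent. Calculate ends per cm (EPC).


Formula: EPC = (dents per 10 cm * ends per dent) / 10
Step 1: Total ends per 10 cm = 97 * 4 = 388
Step 2: EPC = 388 / 10 = 38.8 ends/cm

38.8 ends/cm


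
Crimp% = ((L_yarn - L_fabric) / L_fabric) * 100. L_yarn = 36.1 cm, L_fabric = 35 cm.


Formula: Crimp% = ((L_yarn - L_fabric) / L_fabric) * 100
Step 1: Extension = 36.1 - 35 = 1.1 cm
Step 2: Crimp% = (1.1 / 35) * 100
Step 3: Crimp% = 0.031429 * 100 = 3.1429% ≈ 3.1%

3.1%


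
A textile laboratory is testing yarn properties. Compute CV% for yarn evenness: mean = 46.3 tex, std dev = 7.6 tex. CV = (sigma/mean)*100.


Formula: CV% = (standard deviation / mean) * 100
Step 1: Ratio = 7.6 / 46.3 = 0.164147
Step 2: CV% = 0.164147 * 100 = 16.4147% ≈ 16.4%

16.4%


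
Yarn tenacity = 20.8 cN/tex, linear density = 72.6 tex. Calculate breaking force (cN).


Formula: Breaking force = Tenacity * Linear density
F = 20.8 cN/tex * 72.6 tex
F = 1510.08 cN

1510.08 cN


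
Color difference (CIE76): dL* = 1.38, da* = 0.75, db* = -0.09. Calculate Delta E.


Formula: Delta E = sqrt(dL*^2 + da*^2 + db*^2)
Step 1: dL*^2 = 1.38^2 = 1.9044
Step 2: da*^2 = 0.75^2 = 0.5625
Step 3: db*^2 = (-0.09)^2 = 0.0081
Step 4: Sum = 1.9044 + 0.5625 + 0.0081 = 2.475
Step 5: Delta E = sqrt(2.475) = 1.57

1.57 Delta E


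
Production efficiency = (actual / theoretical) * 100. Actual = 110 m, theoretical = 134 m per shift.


Formula: Efficiency% = (Actual output / Theoretical output) * 100
Efficiency% = (110 / 134) * 100
Efficiency% = 0.820896 * 100 = 82.0896% ≈ 82.1%

82.1%


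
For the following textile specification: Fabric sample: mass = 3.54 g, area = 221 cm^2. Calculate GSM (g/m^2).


Formula: GSM = mass_g / area_m2
Step 1: Convert area: 221 cm^2 = 221 / 10000 = 0.0221 m^2
Step 2: GSM = 3.54 g / 0.0221 m^2 = 160.2 g/m^2

160.2 g/m^2


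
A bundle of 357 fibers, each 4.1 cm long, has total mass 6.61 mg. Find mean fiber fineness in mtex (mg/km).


Formula: fineness (mtex) = mass (mg) / total length (km) = (mass_mg / total_length_m) * 1000
Step 1: Convert fiber length: 4.1 cm = 0.041 m
Step 2: Total fiber length = 357 * 0.041 = 14.637 m
Step 3: Linear density = 6.61 mg / 14.637 m = 0.4516 mg/m
Step 4: fineness = 0.4516 * 1000 = 451.6 mtex

451.6 mtex


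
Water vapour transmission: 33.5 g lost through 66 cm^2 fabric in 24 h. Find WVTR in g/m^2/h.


Formula: WVTR = mass_loss / (area * time)
Step 1: Convert area: 66 cm^2 = 0.0066 m^2
Step 2: WVTR = 33.5 g / (0.0066 m^2 * 24 h)
Step 3: WVTR = 33.5 / 0.1584 = 211.5 g/m^2/h

211.5 g/m^2/h


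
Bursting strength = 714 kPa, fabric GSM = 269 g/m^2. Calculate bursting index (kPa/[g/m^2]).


Formula: Bursting Index = Bursting Strength / Fabric GSM
BI = 714 kPa / 269 g/m^2
BI = 2.654 kPa/(g/m^2)

2.654 kPa/(g/m^2)


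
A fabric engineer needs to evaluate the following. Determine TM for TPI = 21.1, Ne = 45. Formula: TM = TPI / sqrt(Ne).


Formula: TM = TPI / sqrt(Ne)
Step 1: sqrt(Ne) = sqrt(45) = 6.7082
Step 2: TM = 21.1 / 6.7082 = 3.15

3.15 TM


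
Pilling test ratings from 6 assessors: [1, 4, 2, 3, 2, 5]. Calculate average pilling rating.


Formula: Mean = sum / count
Sum = 1 + 4 + 2 + 3 + 2 + 5 = 17
Mean = 17 / 6 = 2.8

2.8


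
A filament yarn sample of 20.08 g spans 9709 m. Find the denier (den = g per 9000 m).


Formula: den = (mass_g / length_m) * 9000
Substituting: den = (20.08 / 9709) * 9000
Intermediate: 20.08 / 9709 = 0.00206818 g/m
den = 0.00206818 * 9000 = 18.6 denier

18.6 denier


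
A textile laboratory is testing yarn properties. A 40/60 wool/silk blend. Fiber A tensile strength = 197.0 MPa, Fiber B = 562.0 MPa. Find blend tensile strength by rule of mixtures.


Formula: Blend property = (fraction_A * property_A) + (fraction_B * property_B)
Step 1: Contribution A = 40/100 * 197.0 MPa = 78.8 MPa
Step 2: Contribution B = 60/100 * 562.0 MPa = 337.2 MPa
Step 3: Blend tensile strength = 78.8 + 337.2 = 416.0 MPa

416.0 MPa


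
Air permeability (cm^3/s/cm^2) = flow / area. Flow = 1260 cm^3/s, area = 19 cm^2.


Formula: Air Permeability = Airflow / Test Area
AP = 1260 cm^3/s / 19 cm^2
AP = 66.3 cm^3/s/cm^2

66.3 cm^3/s/cm^2


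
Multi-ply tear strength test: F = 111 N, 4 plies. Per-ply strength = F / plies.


Formula: Per-ply strength = Total force / Number of plies
Per-ply = 111 N / 4
Per-ply = 27.75 N

27.75 N


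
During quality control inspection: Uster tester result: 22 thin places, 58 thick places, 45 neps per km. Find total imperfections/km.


Formula: Total = thin places + thick places + neps
Total = 22 + 58 + 45
Total = 125 imperfections/km

125 imperfections/km


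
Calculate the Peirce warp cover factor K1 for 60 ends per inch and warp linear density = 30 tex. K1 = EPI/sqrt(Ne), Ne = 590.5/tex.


Formula: K1 = EPI / sqrt(Ne), with Ne = 590.5 / tex_warp
Step 1: Ne = 590.5 / 30 = 19.683
Step 2: sqrt(Ne) = sqrt(19.683) = 4.4366
Step 3: K1 = 60 / 4.4366 = 13.5

13.5


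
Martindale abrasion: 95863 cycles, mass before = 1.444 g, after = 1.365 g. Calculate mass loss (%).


Formula: Mass loss% = ((m_before - m_after) / m_before) * 100
Step 1: Mass loss = 1.444 - 1.365 = 0.079 g
Step 2: Ratio = 0.079 / 1.444 = 0.0547091
Step 3: Mass loss% = 0.0547091 * 100 = 5.47091% ≈ 5.47%

5.47%


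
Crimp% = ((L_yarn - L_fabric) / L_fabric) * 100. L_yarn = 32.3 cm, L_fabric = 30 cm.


Formula: Crimp% = ((L_yarn - L_fabric) / L_fabric) * 100
Step 1: Extension = 32.3 - 30 = 2.3 cm
Step 2: Crimp% = (2.3 / 30) * 100
Step 3: Crimp% = 0.076667 * 100 = 7.6667% ≈ 7.7%

7.7%


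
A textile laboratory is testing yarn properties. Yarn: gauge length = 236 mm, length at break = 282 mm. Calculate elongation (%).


Formula: Elongation (%) = ((L_break - L0) / L0) * 100
Step 1: Extension = 282 - 236 = 46 mm
Step 2: Elongation = (46 / 236) * 100
Step 3: Elongation = 0.194915 * 100 = 19.4915% ≈ 19.5%

19.5%


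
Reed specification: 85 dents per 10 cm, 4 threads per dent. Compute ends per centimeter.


Formula: EPC = (dents per 10 cm * ends per dent) / 10
Step 1: Total ends per 10 cm = 85 * 4 = 340
Step 2: EPC = 340 / 10 = 34.0 ends/cm

34.0 ends/cm


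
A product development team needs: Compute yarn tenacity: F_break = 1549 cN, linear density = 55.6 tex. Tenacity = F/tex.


Formula: Tenacity = Breaking force / Linear density
Tenacity = 1549 cN / 55.6 tex
Tenacity = 27.86 cN/tex

27.86 cN/tex


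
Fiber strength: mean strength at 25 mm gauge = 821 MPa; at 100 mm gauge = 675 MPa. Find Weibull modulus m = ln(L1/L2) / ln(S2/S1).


Formula: m = ln(L1/L2) / ln(S2/S1)
Step 1: ln(L1/L2) = ln(25/100) = -1.38629
Step 2: S2/S1 = 675/821 = 0.82217
Step 3: ln(S2/S1) = ln(0.82217) = -0.19581
Step 4: m = -1.38629 / -0.19581 = 7.08

7.08 (Weibull m)


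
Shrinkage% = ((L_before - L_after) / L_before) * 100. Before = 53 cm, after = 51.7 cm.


Formula: Shrinkage% = ((L_before - L_after) / L_before) * 100
Step 1: Shrinkage = 53 - 51.7 = 1.3 cm
Step 2: Shrinkage% = (1.3 / 53) * 100
Step 3: Shrinkage% = 0.024528 * 100 = 2.4528% ≈ 2.5%

2.5%


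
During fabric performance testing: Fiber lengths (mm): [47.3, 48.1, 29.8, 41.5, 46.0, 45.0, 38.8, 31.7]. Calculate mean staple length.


Formula: Mean = sum of lengths / count
Sum = 47.3 + 48.1 + 29.8 + 41.5 + 46.0 + 45.0 + 38.8 + 31.7
Sum = 328.2 mm
Mean = 328.2 / 8 = 41.03 mm

41.03 mm


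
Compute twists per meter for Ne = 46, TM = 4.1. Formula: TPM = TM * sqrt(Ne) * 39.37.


Formula: TPM = TM * sqrt(Ne) * 39.37
Step 1: sqrt(Ne) = sqrt(46) = 6.7823
Step 2: TM * sqrt(Ne) = 4.1 * 6.7823 = 27.8074
Step 3: TPM = 27.8074 * 39.37 = 1095 twists/m

1095 twists/m


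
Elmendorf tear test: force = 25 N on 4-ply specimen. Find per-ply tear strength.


Formula: Per-ply strength = Total force / Number of plies
Per-ply = 25 N / 4
Per-ply = 6.25 N

6.25 N


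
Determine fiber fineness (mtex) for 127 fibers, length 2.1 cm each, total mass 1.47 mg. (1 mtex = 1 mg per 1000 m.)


Formula: fineness (mtex) = mass (mg) / total length (km) = (mass_mg / total_length_m) * 1000
Step 1: Convert fiber length: 2.1 cm = 0.021 m
Step 2: Total fiber length = 127 * 0.021 = 2.667 m
Step 3: Linear density = 1.47 mg / 2.667 m = 0.5512 mg/m
Step 4: fineness = 0.5512 * 1000 = 551.2 mtex

551.2 mtex


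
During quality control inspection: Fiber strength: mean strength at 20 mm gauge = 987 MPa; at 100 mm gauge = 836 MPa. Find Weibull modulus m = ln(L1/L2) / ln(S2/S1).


Formula: m = ln(L1/L2) / ln(S2/S1)
Step 1: ln(L1/L2) = ln(20/100) = -1.60944
Step 2: S2/S1 = 836/987 = 0.84701
Step 3: ln(S2/S1) = ln(0.84701) = -0.16604
Step 4: m = -1.60944 / -0.16604 = 9.69

9.69 (Weibull m)


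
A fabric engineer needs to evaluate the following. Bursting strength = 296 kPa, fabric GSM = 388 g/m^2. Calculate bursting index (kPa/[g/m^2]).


Formula: Bursting Index = Bursting Strength / Fabric GSM
BI = 296 kPa / 388 g/m^2
BI = 0.763 kPa/(g/m^2)

0.763 kPa/(g/m^2)


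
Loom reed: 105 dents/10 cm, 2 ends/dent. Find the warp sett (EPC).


Formula: EPC = (dents per 10 cm * ends per dent) / 10
Step 1: Total ends per 10 cm = 105 * 2 = 210
Step 2: EPC = 210 / 10 = 21.0 ends/cm

21.0 ends/cm


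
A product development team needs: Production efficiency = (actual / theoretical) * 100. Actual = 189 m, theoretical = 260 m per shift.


Formula: Efficiency% = (Actual output / Theoretical output) * 100
Efficiency% = (189 / 260) * 100
Efficiency% = 0.726923 * 100 = 72.6923% ≈ 72.7%

72.7%


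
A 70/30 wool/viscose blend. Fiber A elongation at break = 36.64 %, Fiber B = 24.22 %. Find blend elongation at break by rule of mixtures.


Formula: Blend property = (fraction_A * property_A) + (fraction_B * property_B)
Step 1: Contribution A = 70/100 * 36.64 % = 25.648 %
Step 2: Contribution B = 30/100 * 24.22 % = 7.266 %
Step 3: Blend elongation at break = 25.648 + 7.266 = 32.914 %

32.914 %


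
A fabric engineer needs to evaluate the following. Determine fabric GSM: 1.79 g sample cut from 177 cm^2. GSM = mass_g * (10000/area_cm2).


Formula: GSM = mass_g / area_m2
Step 1: Convert area: 177 cm^2 = 177 / 10000 = 0.0177 m^2
Step 2: GSM = 1.79 g / 0.0177 m^2 = 101.1 g/m^2

101.1 g/m^2


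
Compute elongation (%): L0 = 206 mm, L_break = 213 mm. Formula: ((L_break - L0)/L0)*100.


Formula: Elongation (%) = ((L_break - L0) / L0) * 100
Step 1: Extension = 213 - 206 = 7 mm
Step 2: Elongation = (7 / 206) * 100
Step 3: Elongation = 0.033981 * 100 = 3.3981% ≈ 3.4%

3.4%


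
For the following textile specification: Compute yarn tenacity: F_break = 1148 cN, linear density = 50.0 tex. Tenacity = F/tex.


Formula: Tenacity = Breaking force / Linear density
Tenacity = 1148 cN / 50.0 tex
Tenacity = 22.96 cN/tex

22.96 cN/tex


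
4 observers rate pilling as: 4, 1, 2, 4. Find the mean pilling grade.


Formula: Mean = sum / count
Sum = 4 + 1 + 2 + 4 = 11
Mean = 11 / 4 = 2.8

2.8


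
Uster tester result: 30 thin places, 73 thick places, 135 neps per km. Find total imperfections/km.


Formula: Total = thin places + thick places + neps
Total = 30 + 73 + 135
Total = 238 imperfections/km

238 imperfections/km


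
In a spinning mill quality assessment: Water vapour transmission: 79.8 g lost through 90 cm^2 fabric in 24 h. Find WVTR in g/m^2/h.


Formula: WVTR = mass_loss / (area * time)
Step 1: Convert area: 90 cm^2 = 0.009 m^2
Step 2: WVTR = 79.8 g / (0.009 m^2 * 24 h)
Step 3: WVTR = 79.8 / 0.216 = 369.4 g/m^2/h

369.4 g/m^2/h


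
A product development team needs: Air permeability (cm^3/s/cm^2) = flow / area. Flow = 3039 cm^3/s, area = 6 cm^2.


Formula: Air Permeability = Airflow / Test Area
AP = 3039 cm^3/s / 6 cm^2
AP = 506.5 cm^3/s/cm^2

506.5 cm^3/s/cm^2


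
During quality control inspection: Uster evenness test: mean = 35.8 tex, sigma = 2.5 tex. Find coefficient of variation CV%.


Formula: CV% = (standard deviation / mean) * 100
Step 1: Ratio = 2.5 / 35.8 = 0.069832
Step 2: CV% = 0.069832 * 100 = 6.9832% ≈ 7.0%

7.0%


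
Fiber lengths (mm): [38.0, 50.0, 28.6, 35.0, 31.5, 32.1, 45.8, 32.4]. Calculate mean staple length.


Formula: Mean = sum of lengths / count
Sum = 38.0 + 50.0 + 28.6 + 35.0 + 31.5 + 32.1 + 45.8 + 32.4
Sum = 293.4 mm
Mean = 293.4 / 8 = 36.68 mm

36.68 mm


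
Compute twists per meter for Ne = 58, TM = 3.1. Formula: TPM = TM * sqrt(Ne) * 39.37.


Formula: TPM = TM * sqrt(Ne) * 39.37
Step 1: sqrt(Ne) = sqrt(58) = 7.6158
Step 2: TM * sqrt(Ne) = 3.1 * 7.6158 = 23.609
Step 3: TPM = 23.609 * 39.37 = 929 twists/m

929 twists/m


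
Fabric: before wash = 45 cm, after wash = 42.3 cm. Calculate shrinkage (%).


Formula: Shrinkage% = ((L_before - L_after) / L_before) * 100
Step 1: Shrinkage = 45 - 42.3 = 2.7 cm
Step 2: Shrinkage% = (2.7 / 45) * 100
Step 3: Shrinkage% = 0.06 * 100 = 6.0%

6.0%


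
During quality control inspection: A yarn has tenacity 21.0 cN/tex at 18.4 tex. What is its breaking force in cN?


Formula: Breaking force = Tenacity * Linear density
F = 21.0 cN/tex * 18.4 tex
F = 386.40 cN

386.40 cN


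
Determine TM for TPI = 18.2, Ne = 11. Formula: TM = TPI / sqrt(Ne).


Formula: TM = TPI / sqrt(Ne)
Step 1: sqrt(Ne) = sqrt(11) = 3.3166
Step 2: TM = 18.2 / 3.3166 = 5.49

5.49 TM


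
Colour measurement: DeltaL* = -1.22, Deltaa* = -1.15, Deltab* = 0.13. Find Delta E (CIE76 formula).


Formula: Delta E = sqrt(dL*^2 + da*^2 + db*^2)
Step 1: dL*^2 = (-1.22)^2 = 1.4884
Step 2: da*^2 = (-1.15)^2 = 1.3225
Step 3: db*^2 = 0.13^2 = 0.0169
Step 4: Sum = 1.4884 + 1.3225 + 0.0169 = 2.8278
Step 5: Delta E = sqrt(2.8278) = 1.68

1.68 Delta E


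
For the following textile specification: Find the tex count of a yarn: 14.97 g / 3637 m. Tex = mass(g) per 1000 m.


Formula: Tex = (mass_g / length_m) * 1000
Substituting: Tex = (14.97 / 3637) * 1000
Intermediate: 14.97 / 3637 = 0.00411603 g/m
Tex = 0.00411603 * 1000 = 4.12 tex

4.12 tex


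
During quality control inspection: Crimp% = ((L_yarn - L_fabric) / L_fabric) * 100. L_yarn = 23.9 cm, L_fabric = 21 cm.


Formula: Crimp% = ((L_yarn - L_fabric) / L_fabric) * 100
Step 1: Extension = 23.9 - 21 = 2.9 cm
Step 2: Crimp% = (2.9 / 21) * 100
Step 3: Crimp% = 0.138095 * 100 = 13.8095% ≈ 13.8%

13.8%


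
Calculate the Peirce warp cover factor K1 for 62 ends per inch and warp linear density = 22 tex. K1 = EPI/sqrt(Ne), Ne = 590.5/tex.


Formula: K1 = EPI / sqrt(Ne), with Ne = 590.5 / tex_warp
Step 1: Ne = 590.5 / 22 = 26.841
Step 2: sqrt(Ne) = sqrt(26.841) = 5.1808
Step 3: K1 = 62 / 5.1808 = 12.0

12.0


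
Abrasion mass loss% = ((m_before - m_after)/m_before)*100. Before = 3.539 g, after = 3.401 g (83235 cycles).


Formula: Mass loss% = ((m_before - m_after) / m_before) * 100
Step 1: Mass loss = 3.539 - 3.401 = 0.138 g
Step 2: Ratio = 0.138 / 3.539 = 0.0389941
Step 3: Mass loss% = 0.0389941 * 100 = 3.89941% ≈ 3.90%

3.90%


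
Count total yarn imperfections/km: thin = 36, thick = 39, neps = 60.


Formula: Total = thin places + thick places + neps
Total = 36 + 39 + 60
Total = 135 imperfections/km

135 imperfections/km


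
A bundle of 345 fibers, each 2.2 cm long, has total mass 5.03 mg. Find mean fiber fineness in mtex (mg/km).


Formula: fineness (mtex) = mass (mg) / total length (km) = (mass_mg / total_length_m) * 1000
Step 1: Convert fiber length: 2.2 cm = 0.022 m
Step 2: Total fiber length = 345 * 0.022 = 7.59 m
Step 3: Linear density = 5.03 mg / 7.59 m = 0.6627 mg/m
Step 4: fineness = 0.6627 * 1000 = 662.7 mtex

662.7 mtex


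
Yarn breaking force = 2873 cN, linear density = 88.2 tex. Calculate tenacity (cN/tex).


Formula: Tenacity = Breaking force / Linear density
Tenacity = 2873 cN / 88.2 tex
Tenacity = 32.57 cN/tex

32.57 cN/tex


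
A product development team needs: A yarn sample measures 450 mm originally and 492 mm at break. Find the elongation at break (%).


Formula: Elongation (%) = ((L_break - L0) / L0) * 100
Step 1: Extension = 492 - 450 = 42 mm
Step 2: Elongation = (42 / 450) * 100
Step 3: Elongation = 0.093333 * 100 = 9.3333% ≈ 9.3%

9.3%


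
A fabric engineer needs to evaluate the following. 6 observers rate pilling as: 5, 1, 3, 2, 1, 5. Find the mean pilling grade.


Formula: Mean = sum / count
Sum = 5 + 1 + 3 + 2 + 1 + 5 = 17
Mean = 17 / 6 = 2.8

2.8


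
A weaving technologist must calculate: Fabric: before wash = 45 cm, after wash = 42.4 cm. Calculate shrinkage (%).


Formula: Shrinkage% = ((L_before - L_after) / L_before) * 100
Step 1: Shrinkage = 45 - 42.4 = 2.6 cm
Step 2: Shrinkage% = (2.6 / 45) * 100
Step 3: Shrinkage% = 0.057778 * 100 = 5.7778% ≈ 5.8%

5.8%


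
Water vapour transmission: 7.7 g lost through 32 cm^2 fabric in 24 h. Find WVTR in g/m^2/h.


Formula: WVTR = mass_loss / (area * time)
Step 1: Convert area: 32 cm^2 = 0.0032 m^2
Step 2: WVTR = 7.7 g / (0.0032 m^2 * 24 h)
Step 3: WVTR = 7.7 / 0.0768 = 100.3 g/m^2/h

100.3 g/m^2/h


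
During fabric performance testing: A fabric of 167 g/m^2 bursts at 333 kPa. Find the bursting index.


Formula: Bursting Index = Bursting Strength / Fabric GSM
BI = 333 kPa / 167 g/m^2
BI = 1.994 kPa/(g/m^2)

1.994 kPa/(g/m^2)


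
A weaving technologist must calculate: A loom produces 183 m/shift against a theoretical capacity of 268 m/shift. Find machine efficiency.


Formula: Efficiency% = (Actual output / Theoretical output) * 100
Efficiency% = (183 / 268) * 100
Efficiency% = 0.682836 * 100 = 68.2836% ≈ 68.3%

68.3%


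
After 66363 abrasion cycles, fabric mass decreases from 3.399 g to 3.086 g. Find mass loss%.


Formula: Mass loss% = ((m_before - m_after) / m_before) * 100
Step 1: Mass loss = 3.399 - 3.086 = 0.313 g
Step 2: Ratio = 0.313 / 3.399 = 0.0920859
Step 3: Mass loss% = 0.0920859 * 100 = 9.20859% ≈ 9.21%

9.21%


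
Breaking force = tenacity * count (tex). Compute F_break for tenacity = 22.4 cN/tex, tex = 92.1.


Formula: Breaking force = Tenacity * Linear density
F = 22.4 cN/tex * 92.1 tex
F = 2063.04 cN

2063.04 cN


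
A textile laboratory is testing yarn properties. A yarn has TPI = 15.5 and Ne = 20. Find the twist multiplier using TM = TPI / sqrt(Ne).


Formula: TM = TPI / sqrt(Ne)
Step 1: sqrt(Ne) = sqrt(20) = 4.4721
Step 2: TM = 15.5 / 4.4721 = 3.47

3.47 TM


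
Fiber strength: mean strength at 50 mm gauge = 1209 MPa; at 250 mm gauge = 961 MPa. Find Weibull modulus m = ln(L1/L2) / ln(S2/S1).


Formula: m = ln(L1/L2) / ln(S2/S1)
Step 1: ln(L1/L2) = ln(50/250) = -1.60944
Step 2: S2/S1 = 961/1209 = 0.79487
Step 3: ln(S2/S1) = ln(0.79487) = -0.22958
Step 4: m = -1.60944 / -0.22958 = 7.01

7.01 (Weibull m)


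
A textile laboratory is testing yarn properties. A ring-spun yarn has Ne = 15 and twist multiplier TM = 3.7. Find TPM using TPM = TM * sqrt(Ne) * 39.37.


Formula: TPM = TM * sqrt(Ne) * 39.37
Step 1: sqrt(Ne) = sqrt(15) = 3.873
Step 2: TM * sqrt(Ne) = 3.7 * 3.873 = 14.3301
Step 3: TPM = 14.3301 * 39.37 = 564 twists/m

564 twists/m


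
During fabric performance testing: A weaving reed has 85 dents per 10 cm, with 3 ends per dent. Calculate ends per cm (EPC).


Formula: EPC = (dents per 10 cm * ends per dent) / 10
Step 1: Total ends per 10 cm = 85 * 3 = 255
Step 2: EPC = 255 / 10 = 25.5 ends/cm

25.5 ends/cm


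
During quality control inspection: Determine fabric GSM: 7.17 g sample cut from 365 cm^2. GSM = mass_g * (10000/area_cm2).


Formula: GSM = mass_g / area_m2
Step 1: Convert area: 365 cm^2 = 365 / 10000 = 0.0365 m^2
Step 2: GSM = 7.17 g / 0.0365 m^2 = 196.4 g/m^2

196.4 g/m^2


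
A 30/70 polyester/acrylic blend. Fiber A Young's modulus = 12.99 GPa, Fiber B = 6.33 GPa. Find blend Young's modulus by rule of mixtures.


Formula: Blend property = (fraction_A * property_A) + (fraction_B * property_B)
Step 1: Contribution A = 30/100 * 12.99 GPa = 3.897 GPa
Step 2: Contribution B = 70/100 * 6.33 GPa = 4.431 GPa
Step 3: Blend Young's modulus = 3.897 + 4.431 = 8.328 GPa

8.328 GPa


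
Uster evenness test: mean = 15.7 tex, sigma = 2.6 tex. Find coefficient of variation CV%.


Formula: CV% = (standard deviation / mean) * 100
Step 1: Ratio = 2.6 / 15.7 = 0.165605
Step 2: CV% = 0.165605 * 100 = 16.5605% ≈ 16.6%

16.6%


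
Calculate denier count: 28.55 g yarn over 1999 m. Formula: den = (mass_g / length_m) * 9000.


Formula: den = (mass_g / length_m) * 9000
Substituting: den = (28.55 / 1999) * 9000
Intermediate: 28.55 / 1999 = 0.01428214 g/m
den = 0.01428214 * 9000 = 128.5 denier

128.5 denier


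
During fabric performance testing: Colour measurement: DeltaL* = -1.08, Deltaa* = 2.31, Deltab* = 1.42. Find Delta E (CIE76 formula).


Formula: Delta E = sqrt(dL*^2 + da*^2 + db*^2)
Step 1: dL*^2 = (-1.08)^2 = 1.1664
Step 2: da*^2 = 2.31^2 = 5.3361
Step 3: db*^2 = 1.42^2 = 2.0164
Step 4: Sum = 1.1664 + 5.3361 + 2.0164 = 8.5189
Step 5: Delta E = sqrt(8.5189) = 2.92

2.92 Delta E


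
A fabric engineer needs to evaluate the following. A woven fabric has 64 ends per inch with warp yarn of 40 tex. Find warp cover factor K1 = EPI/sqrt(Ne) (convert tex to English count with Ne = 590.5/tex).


Formula: K1 = EPI / sqrt(Ne), with Ne = 590.5 / tex_warp
Step 1: Ne = 590.5 / 40 = 14.763
Step 2: sqrt(Ne) = sqrt(14.763) = 3.8423
Step 3: K1 = 64 / 3.8423 = 16.7

16.7


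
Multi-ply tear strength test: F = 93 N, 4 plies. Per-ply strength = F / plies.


Formula: Per-ply strength = Total force / Number of plies
Per-ply = 93 N / 4
Per-ply = 23.25 N

23.25 N


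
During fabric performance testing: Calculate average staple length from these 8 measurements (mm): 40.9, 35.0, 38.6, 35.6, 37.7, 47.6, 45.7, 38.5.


Formula: Mean = sum of lengths / count
Sum = 40.9 + 35.0 + 38.6 + 35.6 + 37.7 + 47.6 + 45.7 + 38.5
Sum = 319.6 mm
Mean = 319.6 / 8 = 39.95 mm

39.95 mm


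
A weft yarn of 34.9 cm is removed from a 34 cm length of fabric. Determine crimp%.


Formula: Crimp% = ((L_yarn - L_fabric) / L_fabric) * 100
Step 1: Extension = 34.9 - 34 = 0.9 cm
Step 2: Crimp% = (0.9 / 34) * 100
Step 3: Crimp% = 0.026471 * 100 = 2.6471% ≈ 2.6%

2.6%


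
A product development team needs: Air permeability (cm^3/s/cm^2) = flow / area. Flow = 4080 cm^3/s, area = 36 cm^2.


Formula: Air Permeability = Airflow / Test Area
AP = 4080 cm^3/s / 36 cm^2
AP = 113.3 cm^3/s/cm^2

113.3 cm^3/s/cm^2


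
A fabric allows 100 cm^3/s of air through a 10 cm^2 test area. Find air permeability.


Formula: Air Permeability = Airflow / Test Area
AP = 100 cm^3/s / 10 cm^2
AP = 10.0 cm^3/s/cm^2

10.0 cm^3/s/cm^2


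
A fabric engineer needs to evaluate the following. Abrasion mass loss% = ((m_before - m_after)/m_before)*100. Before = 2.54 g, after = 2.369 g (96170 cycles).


Formula: Mass loss% = ((m_before - m_after) / m_before) * 100
Step 1: Mass loss = 2.54 - 2.369 = 0.171 g
Step 2: Ratio = 0.171 / 2.54 = 0.0673228
Step 3: Mass loss% = 0.0673228 * 100 = 6.73228% ≈ 6.73%

6.73%


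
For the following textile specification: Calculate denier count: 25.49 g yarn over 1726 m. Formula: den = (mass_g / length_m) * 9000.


Formula: den = (mass_g / length_m) * 9000
Substituting: den = (25.49 / 1726) * 9000
Intermediate: 25.49 / 1726 = 0.01476825 g/m
den = 0.01476825 * 9000 = 132.9 denier

132.9 denier


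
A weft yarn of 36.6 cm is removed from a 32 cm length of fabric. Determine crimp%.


Formula: Crimp% = ((L_yarn - L_fabric) / L_fabric) * 100
Step 1: Extension = 36.6 - 32 = 4.6 cm
Step 2: Crimp% = (4.6 / 32) * 100
Step 3: Crimp% = 0.14375 * 100 = 14.375% ≈ 14.4%

14.4%


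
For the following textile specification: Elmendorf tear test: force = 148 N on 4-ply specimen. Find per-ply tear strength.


Formula: Per-ply strength = Total force / Number of plies
Per-ply = 148 N / 4
Per-ply = 37 N

37 N


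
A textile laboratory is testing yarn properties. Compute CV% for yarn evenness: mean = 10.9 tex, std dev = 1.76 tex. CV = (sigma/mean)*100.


Formula: CV% = (standard deviation / mean) * 100
Step 1: Ratio = 1.76 / 10.9 = 0.161468
Step 2: CV% = 0.161468 * 100 = 16.1468% ≈ 16.1%

16.1%


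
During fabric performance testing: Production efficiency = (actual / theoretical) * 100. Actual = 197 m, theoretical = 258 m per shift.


Formula: Efficiency% = (Actual output / Theoretical output) * 100
Efficiency% = (197 / 258) * 100
Efficiency% = 0.763566 * 100 = 76.3566% ≈ 76.4%

76.4%


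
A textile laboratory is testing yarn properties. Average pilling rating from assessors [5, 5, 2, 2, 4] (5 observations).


Formula: Mean = sum / count
Sum = 5 + 5 + 2 + 2 + 4 = 18
Mean = 18 / 5 = 3.6

3.6


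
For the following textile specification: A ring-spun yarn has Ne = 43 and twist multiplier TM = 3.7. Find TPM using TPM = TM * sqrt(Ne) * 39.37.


Formula: TPM = TM * sqrt(Ne) * 39.37
Step 1: sqrt(Ne) = sqrt(43) = 6.5574
Step 2: TM * sqrt(Ne) = 3.7 * 6.5574 = 24.2624
Step 3: TPM = 24.2624 * 39.37 = 955 twists/m

955 twists/m


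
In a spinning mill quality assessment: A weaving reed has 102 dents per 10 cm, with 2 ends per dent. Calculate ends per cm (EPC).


Formula: EPC = (dents per 10 cm * ends per dent) / 10
Step 1: Total ends per 10 cm = 102 * 2 = 204
Step 2: EPC = 204 / 10 = 20.4 ends/cm

20.4 ends/cm


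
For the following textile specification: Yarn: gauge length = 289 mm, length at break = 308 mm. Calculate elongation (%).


Formula: Elongation (%) = ((L_break - L0) / L0) * 100
Step 1: Extension = 308 - 289 = 19 mm
Step 2: Elongation = (19 / 289) * 100
Step 3: Elongation = 0.065744 * 100 = 6.5744% ≈ 6.6%

6.6%


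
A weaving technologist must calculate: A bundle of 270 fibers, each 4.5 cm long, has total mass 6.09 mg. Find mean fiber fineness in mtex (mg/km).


Formula: fineness (mtex) = mass (mg) / total length (km) = (mass_mg / total_length_m) * 1000
Step 1: Convert fiber length: 4.5 cm = 0.045 m
Step 2: Total fiber length = 270 * 0.045 = 12.15 m
Step 3: Linear density = 6.09 mg / 12.15 m = 0.5012 mg/m
Step 4: fineness = 0.5012 * 1000 = 501.2 mtex

501.2 mtex


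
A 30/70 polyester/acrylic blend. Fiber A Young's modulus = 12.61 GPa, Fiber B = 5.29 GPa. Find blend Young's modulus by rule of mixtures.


Formula: Blend property = (fraction_A * property_A) + (fraction_B * property_B)
Step 1: Contribution A = 30/100 * 12.61 GPa = 3.783 GPa
Step 2: Contribution B = 70/100 * 5.29 GPa = 3.703 GPa
Step 3: Blend Young's modulus = 3.783 + 3.703 = 7.486 GPa

7.486 GPa


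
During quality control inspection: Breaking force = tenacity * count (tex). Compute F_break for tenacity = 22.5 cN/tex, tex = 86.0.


Formula: Breaking force = Tenacity * Linear density
F = 22.5 cN/tex * 86.0 tex
F = 1935.00 cN

1935.00 cN


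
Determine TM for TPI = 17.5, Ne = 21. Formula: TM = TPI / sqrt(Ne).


Formula: TM = TPI / sqrt(Ne)
Step 1: sqrt(Ne) = sqrt(21) = 4.5826
Step 2: TM = 17.5 / 4.5826 = 3.82

3.82 TM


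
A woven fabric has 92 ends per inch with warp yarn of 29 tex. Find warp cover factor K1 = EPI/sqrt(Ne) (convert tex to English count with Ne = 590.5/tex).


Formula: K1 = EPI / sqrt(Ne), with Ne = 590.5 / tex_warp
Step 1: Ne = 590.5 / 29 = 20.362
Step 2: sqrt(Ne) = sqrt(20.362) = 4.5124
Step 3: K1 = 92 / 4.5124 = 20.4

20.4


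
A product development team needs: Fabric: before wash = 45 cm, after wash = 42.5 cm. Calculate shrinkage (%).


Formula: Shrinkage% = ((L_before - L_after) / L_before) * 100
Step 1: Shrinkage = 45 - 42.5 = 2.5 cm
Step 2: Shrinkage% = (2.5 / 45) * 100
Step 3: Shrinkage% = 0.055556 * 100 = 5.5556% ≈ 5.6%

5.6%


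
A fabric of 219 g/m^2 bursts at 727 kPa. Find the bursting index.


Formula: Bursting Index = Bursting Strength / Fabric GSM
BI = 727 kPa / 219 g/m^2
BI = 3.320 kPa/(g/m^2)

3.320 kPa/(g/m^2)


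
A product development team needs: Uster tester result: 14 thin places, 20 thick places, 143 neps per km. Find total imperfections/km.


Formula: Total = thin places + thick places + neps
Total = 14 + 20 + 143
Total = 177 imperfections/km

177 imperfections/km


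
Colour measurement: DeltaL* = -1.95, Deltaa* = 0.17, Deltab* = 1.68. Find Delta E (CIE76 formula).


Formula: Delta E = sqrt(dL*^2 + da*^2 + db*^2)
Step 1: dL*^2 = (-1.95)^2 = 3.8025
Step 2: da*^2 = 0.17^2 = 0.0289
Step 3: db*^2 = 1.68^2 = 2.8224
Step 4: Sum = 3.8025 + 0.0289 + 2.8224 = 6.6538
Step 5: Delta E = sqrt(6.6538) = 2.58

2.58 Delta E


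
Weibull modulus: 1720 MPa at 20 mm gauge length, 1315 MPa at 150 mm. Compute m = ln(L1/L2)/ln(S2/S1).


Formula: m = ln(L1/L2) / ln(S2/S1)
Step 1: ln(L1/L2) = ln(20/150) = -2.01490
Step 2: S2/S1 = 1315/1720 = 0.76453
Step 3: ln(S2/S1) = ln(0.76453) = -0.26849
Step 4: m = -2.01490 / -0.26849 = 7.50

7.50 (Weibull m)


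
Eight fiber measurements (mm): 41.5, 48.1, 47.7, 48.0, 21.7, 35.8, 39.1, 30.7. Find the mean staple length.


Formula: Mean = sum of lengths / count
Sum = 41.5 + 48.1 + 47.7 + 48.0 + 21.7 + 35.8 + 39.1 + 30.7
Sum = 312.6 mm
Mean = 312.6 / 8 = 39.08 mm

39.08 mm


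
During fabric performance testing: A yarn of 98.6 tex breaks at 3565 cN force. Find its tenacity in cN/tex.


Formula: Tenacity = Breaking force / Linear density
Tenacity = 3565 cN / 98.6 tex
Tenacity = 36.16 cN/tex

36.16 cN/tex
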